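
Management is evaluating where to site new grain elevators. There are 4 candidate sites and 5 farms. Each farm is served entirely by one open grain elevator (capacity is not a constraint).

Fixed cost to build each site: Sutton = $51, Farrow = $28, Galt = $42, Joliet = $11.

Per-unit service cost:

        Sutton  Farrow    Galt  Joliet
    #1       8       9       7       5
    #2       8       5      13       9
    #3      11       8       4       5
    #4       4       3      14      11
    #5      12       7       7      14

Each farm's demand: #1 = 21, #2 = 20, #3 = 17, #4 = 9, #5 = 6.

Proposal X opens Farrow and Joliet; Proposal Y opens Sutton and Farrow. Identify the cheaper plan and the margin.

Proposal X is cheaper by 154.

Proposal X: {Farrow, Joliet}: #1→Joliet 5·21=105, #2→Farrow 5·20=100, #3→Joliet 5·17=85, #4→Farrow 3·9=27, #5→Farrow 7·6=42. Service 359; fixed 39; total 398.
Proposal Y: {Sutton, Farrow}: #1→Sutton 8·21=168, #2→Farrow 5·20=100, #3→Farrow 8·17=136, #4→Farrow 3·9=27, #5→Farrow 7·6=42. Service 473; fixed 79; total 552.
Difference: |398 − 552| = 154.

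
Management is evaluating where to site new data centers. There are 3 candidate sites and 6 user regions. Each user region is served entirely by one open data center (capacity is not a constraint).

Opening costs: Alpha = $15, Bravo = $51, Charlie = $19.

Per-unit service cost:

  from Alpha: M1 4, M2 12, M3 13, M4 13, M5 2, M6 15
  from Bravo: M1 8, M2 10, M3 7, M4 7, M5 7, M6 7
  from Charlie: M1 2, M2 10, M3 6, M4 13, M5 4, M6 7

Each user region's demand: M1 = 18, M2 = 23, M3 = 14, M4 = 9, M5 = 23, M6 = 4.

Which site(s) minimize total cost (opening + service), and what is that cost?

For any fixed open set, each user region goes to its cheapest open site; total = fixed + service.
{Alpha, Bravo, Charlie}: M1→Charlie 2·18=36, M2→Bravo 10·23=230, M3→Charlie 6·14=84, M4→Bravo 7·9=63, M5→Alpha 2·23=46, M6→Bravo 7·4=28. Service 487; fixed 85; total 572.
{Alpha, Charlie}: service 541 + fixed 34 = 575
{Alpha, Bravo}: service 537 + fixed 66 = 603
{Alpha}: service 753 + fixed 15 = 768
No other subset beats 572.

Open Alpha, Bravo and Charlie; minimum total cost 572.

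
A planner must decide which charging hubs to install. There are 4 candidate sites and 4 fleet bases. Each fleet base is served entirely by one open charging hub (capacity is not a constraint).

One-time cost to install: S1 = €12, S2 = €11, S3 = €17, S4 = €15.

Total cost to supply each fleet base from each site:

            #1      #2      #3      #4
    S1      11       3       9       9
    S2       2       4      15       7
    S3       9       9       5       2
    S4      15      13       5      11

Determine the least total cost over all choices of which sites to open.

For any fixed open set, each fleet base goes to its cheapest open site; total = fixed + service.
{S2}: #1→S2 2, #2→S2 4, #3→S2 15, #4→S2 7. Service 28; fixed 11; total 39.
{S2, S3}: #1→S2 2, #2→S2 4, #3→S3 5, #4→S3 2. Service 13; fixed 28; total 41.
{S3}: service 25 + fixed 17 = 42
{S1, S2, S3, S4}: #1→S2 2, #2→S1 3, #3→S3 5, #4→S3 2. Service 12; fixed 55; total 67.
No other subset beats 39.

Minimum total cost: 39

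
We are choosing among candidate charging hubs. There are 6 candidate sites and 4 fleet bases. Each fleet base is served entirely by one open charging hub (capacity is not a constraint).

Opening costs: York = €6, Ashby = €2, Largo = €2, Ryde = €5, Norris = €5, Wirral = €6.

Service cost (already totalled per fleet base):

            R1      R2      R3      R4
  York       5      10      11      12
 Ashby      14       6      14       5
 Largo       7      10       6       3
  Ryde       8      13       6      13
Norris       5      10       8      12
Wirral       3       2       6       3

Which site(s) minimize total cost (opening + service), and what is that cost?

Open Wirral only; minimum total cost 20.

For any fixed open set, each fleet base goes to its cheapest open site; total = fixed + service.
{Wirral}: R1→Wirral 3, R2→Wirral 2, R3→Wirral 6, R4→Wirral 3. Service 14; fixed 6; total 20.
{Ashby, Wirral}: service 14 + fixed 8 = 22
{Largo, Wirral}: service 14 + fixed 8 = 22
{York, Ashby, Largo, Ryde, Norris, Wirral}: service 14 + fixed 26 = 40
No other subset beats 20.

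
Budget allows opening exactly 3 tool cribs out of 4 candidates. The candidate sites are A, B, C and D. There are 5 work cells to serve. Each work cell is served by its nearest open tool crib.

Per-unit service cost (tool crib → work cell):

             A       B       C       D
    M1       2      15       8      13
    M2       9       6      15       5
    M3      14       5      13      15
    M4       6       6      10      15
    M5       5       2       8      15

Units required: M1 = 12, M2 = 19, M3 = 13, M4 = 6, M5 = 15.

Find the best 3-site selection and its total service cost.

Choose A, B and D; total service cost 250.

With exactly 3 open, each work cell uses its cheapest among the chosen.
{A, B, D}: M1→A 2·12=24, M2→D 5·19=95, M3→B 5·13=65, M4→A 6·6=36, M5→B 2·15=30. Service cost 250.
{A, B, C}: service cost 269
{B, C, D}: service cost 322
Among all 4 size-3 choices, {A, B, D} is lowest.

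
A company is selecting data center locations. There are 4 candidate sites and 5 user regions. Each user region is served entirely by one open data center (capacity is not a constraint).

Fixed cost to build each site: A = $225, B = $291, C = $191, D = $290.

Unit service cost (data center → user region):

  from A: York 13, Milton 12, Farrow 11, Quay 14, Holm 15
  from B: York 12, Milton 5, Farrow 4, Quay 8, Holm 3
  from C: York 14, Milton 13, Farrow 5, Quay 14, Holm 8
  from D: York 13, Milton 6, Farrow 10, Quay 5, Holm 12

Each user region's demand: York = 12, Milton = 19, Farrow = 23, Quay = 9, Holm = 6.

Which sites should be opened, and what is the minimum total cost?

Open B only; minimum total cost 712.

For any fixed open set, each user region goes to its cheapest open site; total = fixed + service.
{B}: York→B 12·12=144, Milton→B 5·19=95, Farrow→B 4·23=92, Quay→B 8·9=72, Holm→B 3·6=18. Service 421; fixed 291; total 712.
{C}: service 704 + fixed 191 = 895
{B, C}: York→B 12·12=144, Milton→B 5·19=95, Farrow→B 4·23=92, Quay→B 8·9=72, Holm→B 3·6=18. Service 421; fixed 482; total 903.
{A, B, C, D}: York→B 12·12=144, Milton→B 5·19=95, Farrow→B 4·23=92, Quay→D 5·9=45, Holm→B 3·6=18. Service 394; fixed 997; total 1391.
No other subset beats 712.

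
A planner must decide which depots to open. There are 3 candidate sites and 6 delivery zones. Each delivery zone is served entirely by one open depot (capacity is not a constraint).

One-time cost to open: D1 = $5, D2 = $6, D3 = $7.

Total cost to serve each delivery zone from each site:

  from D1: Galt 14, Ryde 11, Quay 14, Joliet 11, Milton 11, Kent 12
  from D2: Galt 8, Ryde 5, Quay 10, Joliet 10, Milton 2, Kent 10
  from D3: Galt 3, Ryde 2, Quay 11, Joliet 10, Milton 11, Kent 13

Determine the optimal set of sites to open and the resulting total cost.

For any fixed open set, each delivery zone goes to its cheapest open site; total = fixed + service.
{D2, D3}: Galt→D3 3, Ryde→D3 2, Quay→D2 10, Joliet→D2 10, Milton→D2 2, Kent→D2 10. Service 37; fixed 13; total 50.
{D2}: service 45 + fixed 6 = 51
{D1, D2, D3}: service 37 + fixed 18 = 55
{D1}: service 73 + fixed 5 = 78
No other subset beats 50.

Open D2 and D3; minimum total cost 50.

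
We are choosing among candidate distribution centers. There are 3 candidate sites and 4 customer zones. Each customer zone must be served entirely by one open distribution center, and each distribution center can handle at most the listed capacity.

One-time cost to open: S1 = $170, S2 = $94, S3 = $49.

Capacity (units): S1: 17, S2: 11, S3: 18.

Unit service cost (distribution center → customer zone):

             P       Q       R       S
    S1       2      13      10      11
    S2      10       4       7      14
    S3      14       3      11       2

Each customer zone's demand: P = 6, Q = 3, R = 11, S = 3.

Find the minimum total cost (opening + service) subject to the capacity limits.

Minimum total cost: 319

Open {S2, S3}: P→S3 14·6=84, Q→S3 3·3=9, R→S2 7·11=77, S→S3 2·3=6.
Loads: S2 carries 11/11, S3 carries 12/18. Service 176; fixed 143; total 319.
Next best feasible plan costs 339.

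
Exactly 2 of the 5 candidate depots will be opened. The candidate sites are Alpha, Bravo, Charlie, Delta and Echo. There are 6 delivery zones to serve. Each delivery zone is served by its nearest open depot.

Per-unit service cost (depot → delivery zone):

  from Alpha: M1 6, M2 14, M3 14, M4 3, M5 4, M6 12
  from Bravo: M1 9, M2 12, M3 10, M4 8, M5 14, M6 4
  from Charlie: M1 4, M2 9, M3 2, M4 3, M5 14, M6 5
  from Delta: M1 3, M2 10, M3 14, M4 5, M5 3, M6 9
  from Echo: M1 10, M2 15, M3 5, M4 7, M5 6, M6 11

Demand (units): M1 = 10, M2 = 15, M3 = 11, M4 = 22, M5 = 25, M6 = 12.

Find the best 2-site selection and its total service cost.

Choose Charlie and Delta; total service cost 388.

With exactly 2 open, each delivery zone uses its cheapest among the chosen.
{Charlie, Delta}: M1→Delta 3·10=30, M2→Charlie 9·15=135, M3→Charlie 2·11=22, M4→Charlie 3·22=66, M5→Delta 3·25=75, M6→Charlie 5·12=60. Service cost 388.
{Alpha, Charlie}: service cost 423
{Charlie, Echo}: service cost 473
Among all 10 size-2 choices, {Charlie, Delta} is lowest.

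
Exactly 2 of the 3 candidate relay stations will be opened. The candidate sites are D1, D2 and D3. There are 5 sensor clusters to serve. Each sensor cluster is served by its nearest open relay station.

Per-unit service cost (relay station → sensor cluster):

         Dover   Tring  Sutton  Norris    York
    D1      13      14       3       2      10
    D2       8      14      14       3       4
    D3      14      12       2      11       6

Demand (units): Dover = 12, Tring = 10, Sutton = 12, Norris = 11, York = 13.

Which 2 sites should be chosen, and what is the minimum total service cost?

Choose D2 and D3; total service cost 325.

With exactly 2 open, each sensor cluster uses its cheapest among the chosen.
{D2, D3}: Dover→D2 8·12=96, Tring→D3 12·10=120, Sutton→D3 2·12=24, Norris→D2 3·11=33, York→D2 4·13=52. Service cost 325.
{D1, D2}: service cost 346
{D1, D3}: service cost 400
Among all 3 size-2 choices, {D2, D3} is lowest.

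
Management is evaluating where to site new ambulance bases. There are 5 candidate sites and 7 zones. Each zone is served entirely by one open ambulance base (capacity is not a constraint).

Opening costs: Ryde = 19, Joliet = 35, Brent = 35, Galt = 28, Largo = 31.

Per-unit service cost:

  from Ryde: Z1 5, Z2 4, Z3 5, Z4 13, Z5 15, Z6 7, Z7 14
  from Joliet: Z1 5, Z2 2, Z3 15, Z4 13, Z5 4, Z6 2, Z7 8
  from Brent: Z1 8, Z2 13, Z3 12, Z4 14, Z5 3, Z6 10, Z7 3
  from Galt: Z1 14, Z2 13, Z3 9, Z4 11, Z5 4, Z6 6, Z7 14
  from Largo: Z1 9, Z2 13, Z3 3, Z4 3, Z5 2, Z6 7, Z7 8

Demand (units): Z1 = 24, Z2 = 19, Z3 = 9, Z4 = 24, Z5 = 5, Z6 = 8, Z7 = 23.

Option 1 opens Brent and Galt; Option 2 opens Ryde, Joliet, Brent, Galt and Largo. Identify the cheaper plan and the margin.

Option 2 is cheaper by 479.

Option 1: {Brent, Galt}: Z1→Brent 8·24=192, Z2→Brent 13·19=247, Z3→Galt 9·9=81, Z4→Galt 11·24=264, Z5→Brent 3·5=15, Z6→Galt 6·8=48, Z7→Brent 3·23=69. Service 916; fixed 63; total 979.
Option 2: {Ryde, Joliet, Brent, Galt, Largo}: Z1→Ryde 5·24=120, Z2→Joliet 2·19=38, Z3→Largo 3·9=27, Z4→Largo 3·24=72, Z5→Largo 2·5=10, Z6→Joliet 2·8=16, Z7→Brent 3·23=69. Service 352; fixed 148; total 500.
Difference: |979 − 500| = 479.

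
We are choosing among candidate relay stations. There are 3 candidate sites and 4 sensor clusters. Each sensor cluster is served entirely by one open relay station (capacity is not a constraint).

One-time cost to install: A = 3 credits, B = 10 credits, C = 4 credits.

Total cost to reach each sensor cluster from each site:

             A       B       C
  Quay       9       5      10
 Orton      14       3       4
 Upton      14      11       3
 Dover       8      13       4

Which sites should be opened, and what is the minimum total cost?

For any fixed open set, each sensor cluster goes to its cheapest open site; total = fixed + service.
{C}: Quay→C 10, Orton→C 4, Upton→C 3, Dover→C 4. Service 21; fixed 4; total 25.
{A, C}: Quay→A 9, Orton→C 4, Upton→C 3, Dover→C 4. Service 20; fixed 7; total 27.
{B, C}: service 15 + fixed 14 = 29
{A, B, C}: Quay→B 5, Orton→B 3, Upton→C 3, Dover→C 4. Service 15; fixed 17; total 32.
No other subset beats 25.

Open C only; minimum total cost 25.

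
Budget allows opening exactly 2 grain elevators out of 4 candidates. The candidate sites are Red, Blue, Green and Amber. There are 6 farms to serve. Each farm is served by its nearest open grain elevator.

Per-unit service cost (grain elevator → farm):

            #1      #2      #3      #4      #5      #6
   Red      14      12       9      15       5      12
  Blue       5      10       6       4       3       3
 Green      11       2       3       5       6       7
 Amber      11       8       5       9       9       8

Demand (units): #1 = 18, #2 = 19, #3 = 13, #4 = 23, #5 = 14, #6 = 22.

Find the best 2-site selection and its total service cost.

Choose Blue and Green; total service cost 367.

With exactly 2 open, each farm uses its cheapest among the chosen.
{Blue, Green}: #1→Blue 5·18=90, #2→Green 2·19=38, #3→Green 3·13=39, #4→Blue 4·23=92, #5→Blue 3·14=42, #6→Blue 3·22=66. Service cost 367.
{Blue, Amber}: service cost 507
{Red, Blue}: service cost 558
Among all 6 size-2 choices, {Blue, Green} is lowest.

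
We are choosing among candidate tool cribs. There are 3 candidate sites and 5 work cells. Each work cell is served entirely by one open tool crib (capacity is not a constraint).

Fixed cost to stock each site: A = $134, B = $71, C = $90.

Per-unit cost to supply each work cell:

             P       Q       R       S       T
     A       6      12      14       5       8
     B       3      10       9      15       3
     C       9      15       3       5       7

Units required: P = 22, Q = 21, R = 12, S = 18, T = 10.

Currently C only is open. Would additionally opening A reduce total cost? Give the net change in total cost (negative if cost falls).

Current service cost with {C}: 709.
Adding A: each work cell re-picks its cheapest; new service cost 580, saving 129.
Extra fixed cost: 134. Net change = 134 − 129 = 5.
(Totals: 799 → 804.)

No — net change +5 (cost rises by 5).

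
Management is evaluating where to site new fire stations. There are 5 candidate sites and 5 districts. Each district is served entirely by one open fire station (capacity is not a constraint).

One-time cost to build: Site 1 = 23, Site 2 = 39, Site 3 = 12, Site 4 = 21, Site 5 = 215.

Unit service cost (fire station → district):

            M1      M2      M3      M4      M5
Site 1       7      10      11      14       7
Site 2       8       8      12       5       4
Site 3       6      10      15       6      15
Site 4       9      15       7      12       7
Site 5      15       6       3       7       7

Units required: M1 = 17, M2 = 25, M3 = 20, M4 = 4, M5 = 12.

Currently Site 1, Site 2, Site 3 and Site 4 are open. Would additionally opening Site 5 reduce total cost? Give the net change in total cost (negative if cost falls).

No — net change +85 (cost rises by 85).

Current service cost with {Site 1, Site 2, Site 3, Site 4}: 510.
Adding Site 5: each district re-picks its cheapest; new service cost 380, saving 130.
Extra fixed cost: 215. Net change = 215 − 130 = 85.
(Totals: 605 → 690.)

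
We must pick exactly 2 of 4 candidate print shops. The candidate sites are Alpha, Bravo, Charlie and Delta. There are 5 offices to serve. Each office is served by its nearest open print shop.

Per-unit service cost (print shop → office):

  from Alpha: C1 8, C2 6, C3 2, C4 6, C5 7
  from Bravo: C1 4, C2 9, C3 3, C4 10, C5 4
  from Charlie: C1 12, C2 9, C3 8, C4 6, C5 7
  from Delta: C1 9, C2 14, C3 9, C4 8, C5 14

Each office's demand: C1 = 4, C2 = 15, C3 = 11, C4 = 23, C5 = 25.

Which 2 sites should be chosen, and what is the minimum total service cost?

Choose Alpha and Bravo; total service cost 366.

With exactly 2 open, each office uses its cheapest among the chosen.
{Alpha, Bravo}: C1→Bravo 4·4=16, C2→Alpha 6·15=90, C3→Alpha 2·11=22, C4→Alpha 6·23=138, C5→Bravo 4·25=100. Service cost 366.
{Bravo, Charlie}: service cost 422
{Alpha, Charlie}: service cost 457
Among all 6 size-2 choices, {Alpha, Bravo} is lowest.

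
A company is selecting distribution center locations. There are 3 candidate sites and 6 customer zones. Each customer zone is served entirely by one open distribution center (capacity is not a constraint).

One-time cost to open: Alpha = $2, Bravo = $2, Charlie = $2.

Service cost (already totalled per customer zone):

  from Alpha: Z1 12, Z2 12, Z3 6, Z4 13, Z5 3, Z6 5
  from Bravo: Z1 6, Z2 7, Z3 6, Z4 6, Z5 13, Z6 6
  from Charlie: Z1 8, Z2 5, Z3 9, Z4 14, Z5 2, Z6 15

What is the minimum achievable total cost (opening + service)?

Minimum total cost: 35

For any fixed open set, each customer zone goes to its cheapest open site; total = fixed + service.
{Bravo, Charlie}: Z1→Bravo 6, Z2→Charlie 5, Z3→Bravo 6, Z4→Bravo 6, Z5→Charlie 2, Z6→Bravo 6. Service 31; fixed 4; total 35.
{Alpha, Bravo, Charlie}: Z1→Bravo 6, Z2→Charlie 5, Z3→Alpha 6, Z4→Bravo 6, Z5→Charlie 2, Z6→Alpha 5. Service 30; fixed 6; total 36.
{Alpha, Bravo}: service 33 + fixed 4 = 37
{Alpha}: service 51 + fixed 2 = 53
No other subset beats 35.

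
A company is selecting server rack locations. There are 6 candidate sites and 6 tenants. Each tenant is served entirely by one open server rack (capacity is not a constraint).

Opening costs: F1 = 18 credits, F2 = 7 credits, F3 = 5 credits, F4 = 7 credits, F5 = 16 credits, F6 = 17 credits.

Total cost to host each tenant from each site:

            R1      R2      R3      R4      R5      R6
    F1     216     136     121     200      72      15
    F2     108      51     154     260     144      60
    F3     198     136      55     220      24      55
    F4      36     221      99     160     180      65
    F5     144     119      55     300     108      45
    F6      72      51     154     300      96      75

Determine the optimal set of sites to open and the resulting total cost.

For any fixed open set, each tenant goes to its cheapest open site; total = fixed + service.
{F1, F2, F3, F4}: R1→F4 36, R2→F2 51, R3→F3 55, R4→F4 160, R5→F3 24, R6→F1 15. Service 341; fixed 37; total 378.
{F1, F3, F4, F6}: service 341 + fixed 47 = 388
{F1, F2, F3, F4, F5}: R1→F4 36, R2→F2 51, R3→F3 55, R4→F4 160, R5→F3 24, R6→F1 15. Service 341; fixed 53; total 394.
{F1, F2, F3, F4, F5, F6}: R1→F4 36, R2→F2 51, R3→F3 55, R4→F4 160, R5→F3 24, R6→F1 15. Service 341; fixed 70; total 411.
No other subset beats 378.

Open F1, F2, F3 and F4; minimum total cost 378.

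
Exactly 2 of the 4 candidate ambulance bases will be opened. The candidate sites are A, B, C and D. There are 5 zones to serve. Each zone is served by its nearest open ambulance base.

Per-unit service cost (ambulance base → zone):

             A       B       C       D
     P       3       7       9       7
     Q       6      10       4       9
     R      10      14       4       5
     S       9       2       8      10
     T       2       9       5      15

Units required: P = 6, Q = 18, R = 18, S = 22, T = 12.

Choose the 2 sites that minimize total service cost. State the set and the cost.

Choose B and C; total service cost 290.

With exactly 2 open, each zone uses its cheapest among the chosen.
{B, C}: P→B 7·6=42, Q→C 4·18=72, R→C 4·18=72, S→B 2·22=44, T→C 5·12=60. Service cost 290.
{A, C}: service cost 362
{A, B}: service cost 374
Among all 6 size-2 choices, {B, C} is lowest.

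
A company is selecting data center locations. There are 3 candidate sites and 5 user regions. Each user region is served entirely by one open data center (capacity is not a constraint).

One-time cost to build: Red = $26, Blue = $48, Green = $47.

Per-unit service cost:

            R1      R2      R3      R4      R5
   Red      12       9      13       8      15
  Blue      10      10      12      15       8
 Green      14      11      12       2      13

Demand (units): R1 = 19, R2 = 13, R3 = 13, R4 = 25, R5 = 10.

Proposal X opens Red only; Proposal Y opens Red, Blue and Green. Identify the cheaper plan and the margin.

Proposal Y is cheaper by 176.

Proposal X: {Red}: R1→Red 12·19=228, R2→Red 9·13=117, R3→Red 13·13=169, R4→Red 8·25=200, R5→Red 15·10=150. Service 864; fixed 26; total 890.
Proposal Y: {Red, Blue, Green}: R1→Blue 10·19=190, R2→Red 9·13=117, R3→Blue 12·13=156, R4→Green 2·25=50, R5→Blue 8·10=80. Service 593; fixed 121; total 714.
Difference: |890 − 714| = 176.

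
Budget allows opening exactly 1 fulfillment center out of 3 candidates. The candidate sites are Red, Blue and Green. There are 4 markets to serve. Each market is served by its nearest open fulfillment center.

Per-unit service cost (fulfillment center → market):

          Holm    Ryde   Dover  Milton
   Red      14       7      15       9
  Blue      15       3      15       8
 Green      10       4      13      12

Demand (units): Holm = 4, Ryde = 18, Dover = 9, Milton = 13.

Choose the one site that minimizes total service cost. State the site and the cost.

Choose Blue only; total service cost 353.

With exactly 1 open, each market uses its cheapest among the chosen.
{Blue}: Holm→Blue 15·4=60, Ryde→Blue 3·18=54, Dover→Blue 15·9=135, Milton→Blue 8·13=104. Service cost 353.
{Green}: service cost 385
{Red}: service cost 434
Among all 3 size-1 choices, {Blue} is lowest.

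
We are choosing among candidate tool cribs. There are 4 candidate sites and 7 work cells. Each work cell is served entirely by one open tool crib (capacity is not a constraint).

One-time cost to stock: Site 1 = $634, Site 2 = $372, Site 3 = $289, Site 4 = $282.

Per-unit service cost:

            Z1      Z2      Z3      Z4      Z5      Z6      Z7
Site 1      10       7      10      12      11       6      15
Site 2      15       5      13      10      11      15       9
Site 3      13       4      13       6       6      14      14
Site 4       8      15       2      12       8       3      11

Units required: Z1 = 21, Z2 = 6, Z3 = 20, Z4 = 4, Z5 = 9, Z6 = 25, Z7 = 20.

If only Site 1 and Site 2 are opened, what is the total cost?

Each work cell is assigned to its cheapest site among the open ones.
{Site 1, Site 2}: Z1→Site 1 10·21=210, Z2→Site 2 5·6=30, Z3→Site 1 10·20=200, Z4→Site 2 10·4=40, Z5→Site 1 11·9=99, Z6→Site 1 6·25=150, Z7→Site 2 9·20=180. Service 909; fixed 1006; total 1915.

Total cost: 1915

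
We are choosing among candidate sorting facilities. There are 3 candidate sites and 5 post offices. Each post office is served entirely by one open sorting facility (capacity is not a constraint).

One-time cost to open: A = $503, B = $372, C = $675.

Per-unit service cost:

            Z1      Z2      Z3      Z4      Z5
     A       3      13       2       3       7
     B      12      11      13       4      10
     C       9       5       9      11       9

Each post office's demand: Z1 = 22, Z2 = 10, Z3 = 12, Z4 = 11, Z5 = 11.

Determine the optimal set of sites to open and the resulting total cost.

Open A only; minimum total cost 833.

For any fixed open set, each post office goes to its cheapest open site; total = fixed + service.
{A}: Z1→A 3·22=66, Z2→A 13·10=130, Z3→A 2·12=24, Z4→A 3·11=33, Z5→A 7·11=77. Service 330; fixed 503; total 833.
{B}: service 684 + fixed 372 = 1056
{A, B}: Z1→A 3·22=66, Z2→B 11·10=110, Z3→A 2·12=24, Z4→A 3·11=33, Z5→A 7·11=77. Service 310; fixed 875; total 1185.
{A, B, C}: Z1→A 3·22=66, Z2→C 5·10=50, Z3→A 2·12=24, Z4→A 3·11=33, Z5→A 7·11=77. Service 250; fixed 1550; total 1800.
No other subset beats 833.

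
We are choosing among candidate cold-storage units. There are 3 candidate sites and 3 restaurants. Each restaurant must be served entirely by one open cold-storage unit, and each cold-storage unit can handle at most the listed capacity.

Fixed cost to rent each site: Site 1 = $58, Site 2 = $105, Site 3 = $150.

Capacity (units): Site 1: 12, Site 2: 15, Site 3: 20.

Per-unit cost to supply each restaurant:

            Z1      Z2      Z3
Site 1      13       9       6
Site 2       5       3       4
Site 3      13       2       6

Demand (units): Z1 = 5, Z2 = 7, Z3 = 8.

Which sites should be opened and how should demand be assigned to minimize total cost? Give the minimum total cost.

Open {Site 1, Site 2}: Z1→Site 2 5·5=25, Z2→Site 2 3·7=21, Z3→Site 1 6·8=48.
Loads: Site 1 carries 8/12, Site 2 carries 12/15. Service 94; fixed 163; total 257.
Next best feasible plan costs 277.

Minimum total cost: 257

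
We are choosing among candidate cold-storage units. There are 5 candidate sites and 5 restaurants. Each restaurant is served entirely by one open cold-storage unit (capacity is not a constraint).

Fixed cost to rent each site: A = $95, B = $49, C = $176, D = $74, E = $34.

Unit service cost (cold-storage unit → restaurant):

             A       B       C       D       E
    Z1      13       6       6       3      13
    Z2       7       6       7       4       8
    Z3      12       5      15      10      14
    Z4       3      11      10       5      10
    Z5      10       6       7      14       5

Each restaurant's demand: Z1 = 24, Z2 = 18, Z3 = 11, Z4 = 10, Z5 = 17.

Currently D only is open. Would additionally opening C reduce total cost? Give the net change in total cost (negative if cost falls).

Current service cost with {D}: 542.
Adding C: each restaurant re-picks its cheapest; new service cost 423, saving 119.
Extra fixed cost: 176. Net change = 176 − 119 = 57.
(Totals: 616 → 673.)

No — net change +57 (cost rises by 57).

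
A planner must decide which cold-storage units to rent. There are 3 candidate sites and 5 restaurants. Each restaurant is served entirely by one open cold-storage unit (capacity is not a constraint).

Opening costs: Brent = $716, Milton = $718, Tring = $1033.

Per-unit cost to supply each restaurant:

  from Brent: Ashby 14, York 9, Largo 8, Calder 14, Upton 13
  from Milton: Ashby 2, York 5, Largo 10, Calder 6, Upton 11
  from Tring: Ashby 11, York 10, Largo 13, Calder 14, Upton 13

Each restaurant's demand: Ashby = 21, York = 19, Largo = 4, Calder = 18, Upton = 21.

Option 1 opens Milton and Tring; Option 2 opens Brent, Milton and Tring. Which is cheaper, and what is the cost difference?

Option 1 is cheaper by 708.

Option 1: {Milton, Tring}: Ashby→Milton 2·21=42, York→Milton 5·19=95, Largo→Milton 10·4=40, Calder→Milton 6·18=108, Upton→Milton 11·21=231. Service 516; fixed 1751; total 2267.
Option 2: {Brent, Milton, Tring}: Ashby→Milton 2·21=42, York→Milton 5·19=95, Largo→Brent 8·4=32, Calder→Milton 6·18=108, Upton→Milton 11·21=231. Service 508; fixed 2467; total 2975.
Difference: |2267 − 2975| = 708.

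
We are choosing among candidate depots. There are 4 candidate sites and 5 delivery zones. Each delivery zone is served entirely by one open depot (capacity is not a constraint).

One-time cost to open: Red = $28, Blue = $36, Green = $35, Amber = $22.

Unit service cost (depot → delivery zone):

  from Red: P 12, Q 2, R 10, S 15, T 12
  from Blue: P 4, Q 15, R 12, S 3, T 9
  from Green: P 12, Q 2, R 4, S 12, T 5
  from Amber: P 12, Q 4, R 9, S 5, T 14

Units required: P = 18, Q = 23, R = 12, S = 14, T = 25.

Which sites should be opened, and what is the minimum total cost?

For any fixed open set, each delivery zone goes to its cheapest open site; total = fixed + service.
{Blue, Green}: P→Blue 4·18=72, Q→Green 2·23=46, R→Green 4·12=48, S→Blue 3·14=42, T→Green 5·25=125. Service 333; fixed 71; total 404.
{Blue, Green, Amber}: service 333 + fixed 93 = 426
{Red, Blue, Green}: P→Blue 4·18=72, Q→Red 2·23=46, R→Green 4·12=48, S→Blue 3·14=42, T→Green 5·25=125. Service 333; fixed 99; total 432.
{Red, Blue, Green, Amber}: service 333 + fixed 121 = 454
(All 15 nonempty subsets were checked; Blue and Green is lowest.)

Open Blue and Green; minimum total cost 404.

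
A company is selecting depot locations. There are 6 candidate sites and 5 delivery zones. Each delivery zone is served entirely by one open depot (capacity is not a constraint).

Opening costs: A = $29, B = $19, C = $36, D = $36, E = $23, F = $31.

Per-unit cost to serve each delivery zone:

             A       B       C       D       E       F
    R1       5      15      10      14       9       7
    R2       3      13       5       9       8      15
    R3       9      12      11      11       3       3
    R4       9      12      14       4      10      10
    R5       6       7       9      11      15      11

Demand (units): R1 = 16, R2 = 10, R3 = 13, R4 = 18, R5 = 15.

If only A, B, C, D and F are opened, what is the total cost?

Each delivery zone is assigned to its cheapest site among the open ones.
{A, B, C, D, F}: R1→A 5·16=80, R2→A 3·10=30, R3→F 3·13=39, R4→D 4·18=72, R5→A 6·15=90. Service 311; fixed 151; total 462.

Total cost: 462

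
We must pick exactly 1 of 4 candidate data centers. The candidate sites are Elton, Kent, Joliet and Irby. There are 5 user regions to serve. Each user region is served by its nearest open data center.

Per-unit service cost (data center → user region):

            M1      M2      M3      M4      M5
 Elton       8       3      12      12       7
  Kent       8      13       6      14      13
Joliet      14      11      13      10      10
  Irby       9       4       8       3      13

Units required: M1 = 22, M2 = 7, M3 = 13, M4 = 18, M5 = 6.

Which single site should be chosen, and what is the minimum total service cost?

Choose Irby only; total service cost 462.

With exactly 1 open, each user region uses its cheapest among the chosen.
{Irby}: M1→Irby 9·22=198, M2→Irby 4·7=28, M3→Irby 8·13=104, M4→Irby 3·18=54, M5→Irby 13·6=78. Service cost 462.
{Elton}: service cost 611
{Kent}: service cost 675
Among all 4 size-1 choices, {Irby} is lowest.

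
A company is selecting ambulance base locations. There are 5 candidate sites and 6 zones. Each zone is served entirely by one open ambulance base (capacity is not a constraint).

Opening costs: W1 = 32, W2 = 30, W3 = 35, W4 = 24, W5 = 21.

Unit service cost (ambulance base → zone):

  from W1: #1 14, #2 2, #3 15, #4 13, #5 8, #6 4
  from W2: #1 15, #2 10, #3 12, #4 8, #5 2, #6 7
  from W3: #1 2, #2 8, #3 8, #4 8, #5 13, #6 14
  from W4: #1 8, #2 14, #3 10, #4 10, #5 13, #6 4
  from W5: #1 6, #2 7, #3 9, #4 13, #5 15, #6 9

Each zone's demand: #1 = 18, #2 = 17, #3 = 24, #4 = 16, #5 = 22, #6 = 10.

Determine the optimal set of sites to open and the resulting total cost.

For any fixed open set, each zone goes to its cheapest open site; total = fixed + service.
{W1, W2, W3}: #1→W3 2·18=36, #2→W1 2·17=34, #3→W3 8·24=192, #4→W2 8·16=128, #5→W2 2·22=44, #6→W1 4·10=40. Service 474; fixed 97; total 571.
{W1, W2, W3, W5}: service 474 + fixed 118 = 592
{W1, W2, W3, W4}: #1→W3 2·18=36, #2→W1 2·17=34, #3→W3 8·24=192, #4→W2 8·16=128, #5→W2 2·22=44, #6→W1 4·10=40. Service 474; fixed 121; total 595.
{W1, W2, W3, W4, W5}: #1→W3 2·18=36, #2→W1 2·17=34, #3→W3 8·24=192, #4→W2 8·16=128, #5→W2 2·22=44, #6→W1 4·10=40. Service 474; fixed 142; total 616.
No other subset beats 571.

Open W1, W2 and W3; minimum total cost 571.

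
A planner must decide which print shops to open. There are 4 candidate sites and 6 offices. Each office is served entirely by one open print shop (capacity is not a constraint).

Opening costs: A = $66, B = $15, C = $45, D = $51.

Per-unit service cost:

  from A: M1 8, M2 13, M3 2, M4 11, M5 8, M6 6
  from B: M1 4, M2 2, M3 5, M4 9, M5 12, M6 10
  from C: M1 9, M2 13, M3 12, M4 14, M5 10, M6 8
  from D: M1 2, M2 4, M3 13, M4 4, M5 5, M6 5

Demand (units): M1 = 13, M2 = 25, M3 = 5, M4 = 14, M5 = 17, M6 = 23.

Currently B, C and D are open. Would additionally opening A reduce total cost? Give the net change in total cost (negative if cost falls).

No — net change +51 (cost rises by 51).

Current service cost with {B, C, D}: 357.
Adding A: each office re-picks its cheapest; new service cost 342, saving 15.
Extra fixed cost: 66. Net change = 66 − 15 = 51.
(Totals: 468 → 519.)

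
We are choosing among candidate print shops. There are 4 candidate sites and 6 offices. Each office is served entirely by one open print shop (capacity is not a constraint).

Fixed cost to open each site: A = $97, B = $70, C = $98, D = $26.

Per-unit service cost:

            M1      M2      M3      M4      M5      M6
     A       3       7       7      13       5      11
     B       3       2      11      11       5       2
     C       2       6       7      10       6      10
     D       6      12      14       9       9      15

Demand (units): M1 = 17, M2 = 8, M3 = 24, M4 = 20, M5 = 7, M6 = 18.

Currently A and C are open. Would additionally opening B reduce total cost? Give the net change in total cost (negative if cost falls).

Current service cost with {A, C}: 665.
Adding B: each office re-picks its cheapest; new service cost 489, saving 176.
Extra fixed cost: 70. Net change = 70 − 176 = -106.
(Totals: 860 → 754.)

Yes — net change −106 (cost falls by 106).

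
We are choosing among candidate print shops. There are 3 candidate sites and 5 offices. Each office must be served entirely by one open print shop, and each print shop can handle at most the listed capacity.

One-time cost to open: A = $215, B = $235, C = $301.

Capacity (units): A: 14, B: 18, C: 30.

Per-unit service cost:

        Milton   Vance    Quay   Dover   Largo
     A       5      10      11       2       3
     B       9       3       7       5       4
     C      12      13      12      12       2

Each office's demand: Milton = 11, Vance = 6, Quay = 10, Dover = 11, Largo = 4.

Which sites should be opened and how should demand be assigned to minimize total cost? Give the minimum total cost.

Open {B, C}: Milton→C 12·11=132, Vance→B 3·6=18, Quay→C 12·10=120, Dover→B 5·11=55, Largo→C 2·4=8.
Loads: B carries 17/18, C carries 25/30. Service 333; fixed 536; total 869.
Next best feasible plan costs 896.

Minimum total cost: 869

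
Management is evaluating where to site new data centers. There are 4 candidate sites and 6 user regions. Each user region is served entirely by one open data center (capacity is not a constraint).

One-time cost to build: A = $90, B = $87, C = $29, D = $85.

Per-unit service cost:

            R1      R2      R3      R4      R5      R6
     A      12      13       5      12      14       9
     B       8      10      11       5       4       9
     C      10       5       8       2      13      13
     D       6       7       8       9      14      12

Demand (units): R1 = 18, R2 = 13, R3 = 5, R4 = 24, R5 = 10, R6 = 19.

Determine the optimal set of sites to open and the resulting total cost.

For any fixed open set, each user region goes to its cheapest open site; total = fixed + service.
{B, C}: R1→B 8·18=144, R2→C 5·13=65, R3→C 8·5=40, R4→C 2·24=48, R5→B 4·10=40, R6→B 9·19=171. Service 508; fixed 116; total 624.
{B, C, D}: service 472 + fixed 201 = 673
{A, B, C}: service 493 + fixed 206 = 699
{A, B, C, D}: service 457 + fixed 291 = 748
No other subset beats 624.

Open B and C; minimum total cost 624.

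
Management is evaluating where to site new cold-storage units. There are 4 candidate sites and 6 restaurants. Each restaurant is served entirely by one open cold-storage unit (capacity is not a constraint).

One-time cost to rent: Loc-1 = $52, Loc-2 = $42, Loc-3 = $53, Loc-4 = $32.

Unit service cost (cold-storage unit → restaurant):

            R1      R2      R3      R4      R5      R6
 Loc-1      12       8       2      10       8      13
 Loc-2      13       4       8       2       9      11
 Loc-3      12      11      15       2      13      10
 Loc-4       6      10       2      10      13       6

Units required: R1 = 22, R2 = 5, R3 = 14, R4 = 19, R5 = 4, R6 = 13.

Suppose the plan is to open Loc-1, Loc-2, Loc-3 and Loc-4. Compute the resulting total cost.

Each restaurant is assigned to its cheapest site among the open ones.
{Loc-1, Loc-2, Loc-3, Loc-4}: R1→Loc-4 6·22=132, R2→Loc-2 4·5=20, R3→Loc-1 2·14=28, R4→Loc-2 2·19=38, R5→Loc-1 8·4=32, R6→Loc-4 6·13=78. Service 328; fixed 179; total 507.

Total cost: 507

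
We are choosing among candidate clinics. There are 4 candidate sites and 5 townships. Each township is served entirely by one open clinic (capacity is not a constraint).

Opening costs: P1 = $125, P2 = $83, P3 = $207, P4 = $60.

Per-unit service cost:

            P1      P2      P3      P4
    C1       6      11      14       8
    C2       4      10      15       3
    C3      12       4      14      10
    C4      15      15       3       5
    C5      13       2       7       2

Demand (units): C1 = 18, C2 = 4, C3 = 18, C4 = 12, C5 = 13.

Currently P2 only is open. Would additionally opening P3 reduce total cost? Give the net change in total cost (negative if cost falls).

Current service cost with {P2}: 516.
Adding P3: each township re-picks its cheapest; new service cost 372, saving 144.
Extra fixed cost: 207. Net change = 207 − 144 = 63.
(Totals: 599 → 662.)

No — net change +63 (cost rises by 63).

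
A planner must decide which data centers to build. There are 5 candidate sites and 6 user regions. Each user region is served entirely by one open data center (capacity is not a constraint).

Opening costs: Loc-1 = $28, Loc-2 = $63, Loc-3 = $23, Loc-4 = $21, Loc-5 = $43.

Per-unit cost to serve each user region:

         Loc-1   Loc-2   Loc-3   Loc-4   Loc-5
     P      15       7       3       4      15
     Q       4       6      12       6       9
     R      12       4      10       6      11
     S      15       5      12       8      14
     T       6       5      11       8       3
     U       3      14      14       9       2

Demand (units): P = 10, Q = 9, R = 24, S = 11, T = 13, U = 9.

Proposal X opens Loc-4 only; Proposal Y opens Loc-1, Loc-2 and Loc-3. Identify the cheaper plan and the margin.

Proposal X: {Loc-4}: P→Loc-4 4·10=40, Q→Loc-4 6·9=54, R→Loc-4 6·24=144, S→Loc-4 8·11=88, T→Loc-4 8·13=104, U→Loc-4 9·9=81. Service 511; fixed 21; total 532.
Proposal Y: {Loc-1, Loc-2, Loc-3}: P→Loc-3 3·10=30, Q→Loc-1 4·9=36, R→Loc-2 4·24=96, S→Loc-2 5·11=55, T→Loc-2 5·13=65, U→Loc-1 3·9=27. Service 309; fixed 114; total 423.
Difference: |532 − 423| = 109.

Proposal Y is cheaper by 109.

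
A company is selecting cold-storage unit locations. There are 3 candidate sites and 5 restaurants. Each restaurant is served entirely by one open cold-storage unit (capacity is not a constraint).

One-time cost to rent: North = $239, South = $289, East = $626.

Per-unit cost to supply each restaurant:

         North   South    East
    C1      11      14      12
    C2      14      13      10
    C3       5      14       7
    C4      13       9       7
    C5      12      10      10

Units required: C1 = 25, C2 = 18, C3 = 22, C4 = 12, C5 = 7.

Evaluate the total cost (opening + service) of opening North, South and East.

Each restaurant is assigned to its cheapest site among the open ones.
{North, South, East}: C1→North 11·25=275, C2→East 10·18=180, C3→North 5·22=110, C4→East 7·12=84, C5→South 10·7=70. Service 719; fixed 1154; total 1873.

Total cost: 1873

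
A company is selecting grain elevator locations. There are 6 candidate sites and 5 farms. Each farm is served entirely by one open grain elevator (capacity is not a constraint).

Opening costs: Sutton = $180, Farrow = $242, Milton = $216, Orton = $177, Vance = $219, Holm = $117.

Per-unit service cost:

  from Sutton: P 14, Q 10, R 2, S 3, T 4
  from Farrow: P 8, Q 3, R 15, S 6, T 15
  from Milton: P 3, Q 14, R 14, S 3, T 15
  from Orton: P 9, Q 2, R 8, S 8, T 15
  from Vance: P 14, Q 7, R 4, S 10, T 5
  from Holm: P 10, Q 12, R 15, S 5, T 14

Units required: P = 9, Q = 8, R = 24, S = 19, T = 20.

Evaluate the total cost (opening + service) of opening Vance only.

Each farm is assigned to its cheapest site among the open ones.
{Vance}: P→Vance 14·9=126, Q→Vance 7·8=56, R→Vance 4·24=96, S→Vance 10·19=190, T→Vance 5·20=100. Service 568; fixed 219; total 787.

Total cost: 787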